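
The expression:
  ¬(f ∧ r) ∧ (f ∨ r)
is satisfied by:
  {r: True, f: False}
  {f: True, r: False}


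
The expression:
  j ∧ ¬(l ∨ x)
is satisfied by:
  {j: True, x: False, l: False}


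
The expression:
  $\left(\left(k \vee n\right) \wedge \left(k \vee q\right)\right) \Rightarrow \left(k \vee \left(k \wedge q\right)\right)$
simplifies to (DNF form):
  $k \vee \neg n \vee \neg q$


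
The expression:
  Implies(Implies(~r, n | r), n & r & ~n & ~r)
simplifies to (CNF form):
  ~n & ~r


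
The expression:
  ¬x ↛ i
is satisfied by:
  {i: True, x: False}
  {x: False, i: False}
  {x: True, i: True}


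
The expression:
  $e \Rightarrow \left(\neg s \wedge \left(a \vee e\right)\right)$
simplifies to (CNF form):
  $\neg e \vee \neg s$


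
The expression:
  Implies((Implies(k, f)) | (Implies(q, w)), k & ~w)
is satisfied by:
  {k: True, w: False}


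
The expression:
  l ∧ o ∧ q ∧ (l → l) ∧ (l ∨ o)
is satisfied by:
  {o: True, q: True, l: True}


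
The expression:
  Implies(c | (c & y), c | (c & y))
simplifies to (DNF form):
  True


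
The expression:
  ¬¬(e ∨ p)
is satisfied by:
  {e: True, p: True}
  {e: True, p: False}
  {p: True, e: False}


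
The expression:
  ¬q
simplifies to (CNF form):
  ¬q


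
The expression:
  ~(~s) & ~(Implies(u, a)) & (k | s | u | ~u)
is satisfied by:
  {u: True, s: True, a: False}


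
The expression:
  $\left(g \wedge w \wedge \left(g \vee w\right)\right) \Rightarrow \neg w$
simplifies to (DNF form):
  $\neg g \vee \neg w$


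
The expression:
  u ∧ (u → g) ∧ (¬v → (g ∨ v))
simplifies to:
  g ∧ u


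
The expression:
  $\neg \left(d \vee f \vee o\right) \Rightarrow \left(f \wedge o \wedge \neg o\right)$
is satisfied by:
  {d: True, o: True, f: True}
  {d: True, o: True, f: False}
  {d: True, f: True, o: False}
  {d: True, f: False, o: False}
  {o: True, f: True, d: False}
  {o: True, f: False, d: False}
  {f: True, o: False, d: False}


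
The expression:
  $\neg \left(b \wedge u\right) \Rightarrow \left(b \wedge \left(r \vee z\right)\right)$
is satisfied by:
  {b: True, r: True, z: True, u: True}
  {b: True, r: True, z: True, u: False}
  {b: True, r: True, u: True, z: False}
  {b: True, r: True, u: False, z: False}
  {b: True, z: True, u: True, r: False}
  {b: True, z: True, u: False, r: False}
  {b: True, z: False, u: True, r: False}


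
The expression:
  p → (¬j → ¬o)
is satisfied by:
  {j: True, p: False, o: False}
  {p: False, o: False, j: False}
  {j: True, o: True, p: False}
  {o: True, p: False, j: False}
  {j: True, p: True, o: False}
  {p: True, j: False, o: False}
  {j: True, o: True, p: True}


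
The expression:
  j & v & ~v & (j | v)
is never true.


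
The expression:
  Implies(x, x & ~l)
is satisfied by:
  {l: False, x: False}
  {x: True, l: False}
  {l: True, x: False}


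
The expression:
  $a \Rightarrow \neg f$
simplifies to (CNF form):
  $\neg a \vee \neg f$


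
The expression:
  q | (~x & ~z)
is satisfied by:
  {q: True, z: False, x: False}
  {x: True, q: True, z: False}
  {q: True, z: True, x: False}
  {x: True, q: True, z: True}
  {x: False, z: False, q: False}


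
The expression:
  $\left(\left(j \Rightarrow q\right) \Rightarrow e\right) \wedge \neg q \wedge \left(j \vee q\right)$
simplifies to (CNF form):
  $j \wedge \neg q$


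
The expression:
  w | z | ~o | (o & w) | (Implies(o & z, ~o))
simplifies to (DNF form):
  True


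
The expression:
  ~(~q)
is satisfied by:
  {q: True}


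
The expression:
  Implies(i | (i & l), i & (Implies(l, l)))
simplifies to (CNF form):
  True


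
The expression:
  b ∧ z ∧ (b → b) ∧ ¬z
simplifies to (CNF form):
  False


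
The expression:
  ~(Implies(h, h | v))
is never true.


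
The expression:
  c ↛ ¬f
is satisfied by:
  {c: True, f: True}


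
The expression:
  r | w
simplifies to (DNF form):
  r | w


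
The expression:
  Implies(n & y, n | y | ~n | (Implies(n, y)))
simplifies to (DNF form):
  True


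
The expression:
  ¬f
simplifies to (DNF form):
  ¬f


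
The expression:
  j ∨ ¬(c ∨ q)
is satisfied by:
  {j: True, q: False, c: False}
  {c: True, j: True, q: False}
  {j: True, q: True, c: False}
  {c: True, j: True, q: True}
  {c: False, q: False, j: False}


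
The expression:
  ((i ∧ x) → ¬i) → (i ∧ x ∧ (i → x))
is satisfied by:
  {i: True, x: True}


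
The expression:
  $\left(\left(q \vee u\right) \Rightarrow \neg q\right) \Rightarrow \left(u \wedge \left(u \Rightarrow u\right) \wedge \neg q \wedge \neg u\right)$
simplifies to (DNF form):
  $q$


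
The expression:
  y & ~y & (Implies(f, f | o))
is never true.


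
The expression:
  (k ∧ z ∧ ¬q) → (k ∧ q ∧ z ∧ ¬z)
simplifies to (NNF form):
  q ∨ ¬k ∨ ¬z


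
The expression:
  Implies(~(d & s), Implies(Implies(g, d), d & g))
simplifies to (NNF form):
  g | (d & s)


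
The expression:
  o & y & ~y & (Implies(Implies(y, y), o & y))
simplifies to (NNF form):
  False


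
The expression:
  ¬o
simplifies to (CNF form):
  ¬o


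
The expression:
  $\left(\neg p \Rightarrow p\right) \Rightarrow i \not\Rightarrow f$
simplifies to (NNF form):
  $\left(i \wedge \neg f\right) \vee \neg p$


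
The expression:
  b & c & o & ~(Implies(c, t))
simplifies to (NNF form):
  b & c & o & ~t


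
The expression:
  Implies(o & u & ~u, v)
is always true.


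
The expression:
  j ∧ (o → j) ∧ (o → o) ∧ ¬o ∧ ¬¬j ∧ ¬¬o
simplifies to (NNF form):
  False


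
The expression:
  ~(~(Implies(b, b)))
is always true.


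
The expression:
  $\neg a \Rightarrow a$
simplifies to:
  $a$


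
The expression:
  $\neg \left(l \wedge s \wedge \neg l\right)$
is always true.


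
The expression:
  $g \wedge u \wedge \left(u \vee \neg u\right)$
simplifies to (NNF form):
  $g \wedge u$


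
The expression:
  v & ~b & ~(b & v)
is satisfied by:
  {v: True, b: False}


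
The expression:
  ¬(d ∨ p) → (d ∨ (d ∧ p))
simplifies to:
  d ∨ p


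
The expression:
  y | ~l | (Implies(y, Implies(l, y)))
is always true.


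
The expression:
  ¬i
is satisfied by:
  {i: False}


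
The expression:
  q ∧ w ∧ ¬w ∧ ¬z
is never true.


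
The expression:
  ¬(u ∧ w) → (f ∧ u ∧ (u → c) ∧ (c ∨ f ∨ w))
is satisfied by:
  {c: True, w: True, f: True, u: True}
  {c: True, w: True, u: True, f: False}
  {w: True, f: True, u: True, c: False}
  {w: True, u: True, f: False, c: False}
  {c: True, f: True, u: True, w: False}


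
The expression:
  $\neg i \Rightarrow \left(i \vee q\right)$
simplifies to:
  $i \vee q$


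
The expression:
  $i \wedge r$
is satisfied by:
  {r: True, i: True}


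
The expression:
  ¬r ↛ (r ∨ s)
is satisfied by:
  {r: False, s: False}


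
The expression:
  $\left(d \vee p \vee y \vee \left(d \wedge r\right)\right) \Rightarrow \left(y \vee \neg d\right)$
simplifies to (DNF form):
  $y \vee \neg d$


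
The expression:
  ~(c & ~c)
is always true.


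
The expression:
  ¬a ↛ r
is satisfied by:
  {r: True, a: False}
  {a: False, r: False}
  {a: True, r: True}


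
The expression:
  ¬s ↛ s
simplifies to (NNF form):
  True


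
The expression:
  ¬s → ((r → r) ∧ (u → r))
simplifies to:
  r ∨ s ∨ ¬u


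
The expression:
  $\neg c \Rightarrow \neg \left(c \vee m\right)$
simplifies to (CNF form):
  $c \vee \neg m$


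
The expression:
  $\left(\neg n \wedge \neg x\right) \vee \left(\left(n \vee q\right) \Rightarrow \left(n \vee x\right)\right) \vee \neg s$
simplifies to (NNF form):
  $\text{True}$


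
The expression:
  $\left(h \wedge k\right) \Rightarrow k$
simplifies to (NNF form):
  $\text{True}$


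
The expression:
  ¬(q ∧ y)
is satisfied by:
  {q: False, y: False}
  {y: True, q: False}
  {q: True, y: False}


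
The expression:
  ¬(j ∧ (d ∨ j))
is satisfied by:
  {j: False}


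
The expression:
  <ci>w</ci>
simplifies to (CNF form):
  <ci>w</ci>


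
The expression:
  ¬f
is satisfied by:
  {f: False}


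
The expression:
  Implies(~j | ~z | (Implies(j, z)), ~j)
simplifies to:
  ~j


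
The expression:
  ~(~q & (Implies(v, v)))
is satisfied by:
  {q: True}


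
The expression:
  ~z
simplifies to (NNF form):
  ~z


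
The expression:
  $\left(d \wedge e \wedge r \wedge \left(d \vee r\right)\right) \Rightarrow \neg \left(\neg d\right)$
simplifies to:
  $\text{True}$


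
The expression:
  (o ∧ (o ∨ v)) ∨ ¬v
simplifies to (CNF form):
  o ∨ ¬v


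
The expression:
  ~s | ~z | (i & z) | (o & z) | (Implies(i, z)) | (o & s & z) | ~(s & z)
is always true.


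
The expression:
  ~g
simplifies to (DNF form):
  ~g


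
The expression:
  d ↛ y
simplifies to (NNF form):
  d ∧ ¬y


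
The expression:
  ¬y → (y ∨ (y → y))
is always true.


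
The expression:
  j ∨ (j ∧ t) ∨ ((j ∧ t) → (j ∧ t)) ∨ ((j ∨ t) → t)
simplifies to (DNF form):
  True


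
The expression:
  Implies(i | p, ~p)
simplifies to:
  ~p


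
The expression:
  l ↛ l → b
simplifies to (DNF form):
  True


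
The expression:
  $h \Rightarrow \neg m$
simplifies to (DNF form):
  $\neg h \vee \neg m$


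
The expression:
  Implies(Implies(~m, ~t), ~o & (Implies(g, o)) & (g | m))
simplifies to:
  (m | t) & (~g | ~m) & (~m | ~o)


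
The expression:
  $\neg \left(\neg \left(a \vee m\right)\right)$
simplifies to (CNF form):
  $a \vee m$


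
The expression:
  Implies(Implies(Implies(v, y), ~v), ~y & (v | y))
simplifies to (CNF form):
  v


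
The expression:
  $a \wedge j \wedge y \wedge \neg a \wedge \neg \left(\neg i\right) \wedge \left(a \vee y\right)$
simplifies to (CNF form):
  $\text{False}$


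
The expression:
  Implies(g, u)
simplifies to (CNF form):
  u | ~g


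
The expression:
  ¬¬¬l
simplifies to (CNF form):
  ¬l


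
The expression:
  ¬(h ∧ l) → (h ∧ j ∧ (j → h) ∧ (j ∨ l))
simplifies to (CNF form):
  h ∧ (j ∨ l)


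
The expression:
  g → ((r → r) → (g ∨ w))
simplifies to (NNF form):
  True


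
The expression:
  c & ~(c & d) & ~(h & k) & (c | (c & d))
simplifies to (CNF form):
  c & ~d & (~h | ~k)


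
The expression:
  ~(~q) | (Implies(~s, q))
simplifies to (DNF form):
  q | s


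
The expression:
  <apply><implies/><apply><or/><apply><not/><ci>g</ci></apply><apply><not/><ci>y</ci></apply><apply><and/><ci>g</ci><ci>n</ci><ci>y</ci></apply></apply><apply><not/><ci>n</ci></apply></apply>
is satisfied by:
  {n: False}


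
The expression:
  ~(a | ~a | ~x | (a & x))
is never true.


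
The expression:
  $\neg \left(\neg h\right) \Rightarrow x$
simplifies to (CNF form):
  $x \vee \neg h$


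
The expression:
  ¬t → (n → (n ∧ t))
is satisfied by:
  {t: True, n: False}
  {n: False, t: False}
  {n: True, t: True}


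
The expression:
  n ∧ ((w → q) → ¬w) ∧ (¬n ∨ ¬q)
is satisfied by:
  {n: True, q: False}


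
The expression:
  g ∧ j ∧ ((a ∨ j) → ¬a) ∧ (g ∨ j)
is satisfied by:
  {j: True, g: True, a: False}


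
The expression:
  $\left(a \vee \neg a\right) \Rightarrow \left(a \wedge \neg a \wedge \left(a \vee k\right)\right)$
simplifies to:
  $\text{False}$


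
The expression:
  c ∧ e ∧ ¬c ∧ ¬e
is never true.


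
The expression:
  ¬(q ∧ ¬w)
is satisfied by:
  {w: True, q: False}
  {q: False, w: False}
  {q: True, w: True}


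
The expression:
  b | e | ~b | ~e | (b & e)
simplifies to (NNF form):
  True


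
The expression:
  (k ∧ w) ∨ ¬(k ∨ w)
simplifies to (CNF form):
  (k ∨ ¬k) ∧ (k ∨ ¬w) ∧ (w ∨ ¬k) ∧ (w ∨ ¬w)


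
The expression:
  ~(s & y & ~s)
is always true.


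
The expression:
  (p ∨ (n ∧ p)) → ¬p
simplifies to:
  ¬p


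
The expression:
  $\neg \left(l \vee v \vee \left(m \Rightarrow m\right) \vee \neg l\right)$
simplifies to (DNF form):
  $\text{False}$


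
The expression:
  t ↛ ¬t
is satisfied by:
  {t: True}


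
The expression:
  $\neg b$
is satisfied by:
  {b: False}


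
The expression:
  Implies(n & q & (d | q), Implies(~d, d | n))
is always true.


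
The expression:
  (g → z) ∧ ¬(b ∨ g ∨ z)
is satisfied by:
  {g: False, z: False, b: False}


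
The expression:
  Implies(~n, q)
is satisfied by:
  {n: True, q: True}
  {n: True, q: False}
  {q: True, n: False}


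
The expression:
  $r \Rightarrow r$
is always true.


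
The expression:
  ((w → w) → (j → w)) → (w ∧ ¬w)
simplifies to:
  j ∧ ¬w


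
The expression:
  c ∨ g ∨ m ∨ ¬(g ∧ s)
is always true.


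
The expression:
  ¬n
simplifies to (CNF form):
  ¬n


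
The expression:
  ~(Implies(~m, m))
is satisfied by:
  {m: False}


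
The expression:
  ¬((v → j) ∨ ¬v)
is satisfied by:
  {v: True, j: False}


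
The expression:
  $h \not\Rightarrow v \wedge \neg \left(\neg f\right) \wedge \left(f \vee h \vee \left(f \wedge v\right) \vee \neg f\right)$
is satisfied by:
  {h: True, f: True, v: False}


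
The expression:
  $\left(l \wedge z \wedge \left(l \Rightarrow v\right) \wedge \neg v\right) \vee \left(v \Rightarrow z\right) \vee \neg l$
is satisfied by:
  {z: True, l: False, v: False}
  {l: False, v: False, z: False}
  {z: True, v: True, l: False}
  {v: True, l: False, z: False}
  {z: True, l: True, v: False}
  {l: True, z: False, v: False}
  {z: True, v: True, l: True}


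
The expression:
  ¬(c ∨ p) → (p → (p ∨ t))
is always true.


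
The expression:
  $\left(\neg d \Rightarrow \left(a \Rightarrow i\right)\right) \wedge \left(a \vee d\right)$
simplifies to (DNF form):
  $d \vee \left(a \wedge i\right)$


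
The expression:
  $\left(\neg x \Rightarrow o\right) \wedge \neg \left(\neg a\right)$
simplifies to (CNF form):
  $a \wedge \left(o \vee x\right)$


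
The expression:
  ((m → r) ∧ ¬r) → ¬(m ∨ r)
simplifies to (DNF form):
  True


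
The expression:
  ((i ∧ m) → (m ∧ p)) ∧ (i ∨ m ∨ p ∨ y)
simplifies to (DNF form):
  p ∨ (i ∧ ¬m) ∨ (m ∧ ¬i) ∨ (y ∧ ¬i)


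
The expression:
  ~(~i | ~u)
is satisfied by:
  {i: True, u: True}


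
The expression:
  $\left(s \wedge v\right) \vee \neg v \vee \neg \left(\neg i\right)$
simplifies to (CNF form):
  $i \vee s \vee \neg v$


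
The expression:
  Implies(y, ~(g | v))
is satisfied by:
  {g: False, y: False, v: False}
  {v: True, g: False, y: False}
  {g: True, v: False, y: False}
  {v: True, g: True, y: False}
  {y: True, v: False, g: False}


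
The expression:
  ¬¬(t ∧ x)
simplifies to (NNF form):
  t ∧ x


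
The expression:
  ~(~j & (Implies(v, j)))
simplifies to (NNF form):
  j | v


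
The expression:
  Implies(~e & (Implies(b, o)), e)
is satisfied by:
  {e: True, b: True, o: False}
  {e: True, b: False, o: False}
  {o: True, e: True, b: True}
  {o: True, e: True, b: False}
  {b: True, o: False, e: False}


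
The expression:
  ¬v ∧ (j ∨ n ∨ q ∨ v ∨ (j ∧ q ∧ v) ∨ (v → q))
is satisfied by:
  {v: False}


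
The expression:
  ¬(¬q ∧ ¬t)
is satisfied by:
  {t: True, q: True}
  {t: True, q: False}
  {q: True, t: False}


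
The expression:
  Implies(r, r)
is always true.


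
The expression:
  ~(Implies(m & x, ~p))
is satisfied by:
  {m: True, p: True, x: True}


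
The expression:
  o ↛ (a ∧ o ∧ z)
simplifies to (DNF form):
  (o ∧ ¬a) ∨ (o ∧ ¬z)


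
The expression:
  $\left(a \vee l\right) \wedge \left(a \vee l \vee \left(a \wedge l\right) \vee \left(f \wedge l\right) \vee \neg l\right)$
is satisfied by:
  {a: True, l: True}
  {a: True, l: False}
  {l: True, a: False}


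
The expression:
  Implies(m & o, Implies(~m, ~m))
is always true.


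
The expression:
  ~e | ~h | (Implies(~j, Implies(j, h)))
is always true.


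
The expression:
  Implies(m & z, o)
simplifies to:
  o | ~m | ~z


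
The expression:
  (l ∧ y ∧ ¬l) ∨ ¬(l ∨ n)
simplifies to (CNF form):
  ¬l ∧ ¬n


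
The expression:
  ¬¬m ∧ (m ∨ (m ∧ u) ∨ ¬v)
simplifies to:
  m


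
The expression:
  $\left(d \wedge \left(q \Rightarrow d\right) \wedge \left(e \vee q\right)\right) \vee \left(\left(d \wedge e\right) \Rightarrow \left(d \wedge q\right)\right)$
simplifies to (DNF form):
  $\text{True}$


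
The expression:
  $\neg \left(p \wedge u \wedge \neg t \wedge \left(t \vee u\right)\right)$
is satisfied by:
  {t: True, p: False, u: False}
  {p: False, u: False, t: False}
  {t: True, u: True, p: False}
  {u: True, p: False, t: False}
  {t: True, p: True, u: False}
  {p: True, t: False, u: False}
  {t: True, u: True, p: True}


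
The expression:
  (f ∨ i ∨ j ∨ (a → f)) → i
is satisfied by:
  {i: True, a: True, f: False, j: False}
  {i: True, f: False, j: False, a: False}
  {i: True, a: True, j: True, f: False}
  {i: True, j: True, f: False, a: False}
  {i: True, a: True, f: True, j: False}
  {i: True, f: True, j: False, a: False}
  {i: True, a: True, j: True, f: True}
  {i: True, j: True, f: True, a: False}
  {a: True, f: False, j: False, i: False}


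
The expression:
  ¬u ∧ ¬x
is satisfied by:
  {x: False, u: False}


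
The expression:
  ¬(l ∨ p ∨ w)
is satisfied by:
  {p: False, l: False, w: False}


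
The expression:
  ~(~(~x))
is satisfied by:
  {x: False}


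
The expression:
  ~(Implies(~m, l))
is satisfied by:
  {l: False, m: False}


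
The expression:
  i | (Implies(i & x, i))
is always true.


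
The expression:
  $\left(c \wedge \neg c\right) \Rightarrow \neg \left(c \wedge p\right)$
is always true.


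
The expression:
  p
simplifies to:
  p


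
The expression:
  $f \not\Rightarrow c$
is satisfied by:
  {f: True, c: False}


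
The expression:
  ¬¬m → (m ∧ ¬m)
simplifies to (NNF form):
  ¬m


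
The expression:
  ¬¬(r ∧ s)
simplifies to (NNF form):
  r ∧ s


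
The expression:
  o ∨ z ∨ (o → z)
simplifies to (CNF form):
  True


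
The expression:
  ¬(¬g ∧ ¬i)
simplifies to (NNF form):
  g ∨ i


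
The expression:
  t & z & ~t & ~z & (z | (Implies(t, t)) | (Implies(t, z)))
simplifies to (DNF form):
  False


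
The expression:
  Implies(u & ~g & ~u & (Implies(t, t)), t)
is always true.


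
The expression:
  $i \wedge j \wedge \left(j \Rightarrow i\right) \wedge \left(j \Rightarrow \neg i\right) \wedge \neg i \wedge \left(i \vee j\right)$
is never true.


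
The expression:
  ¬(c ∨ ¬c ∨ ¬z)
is never true.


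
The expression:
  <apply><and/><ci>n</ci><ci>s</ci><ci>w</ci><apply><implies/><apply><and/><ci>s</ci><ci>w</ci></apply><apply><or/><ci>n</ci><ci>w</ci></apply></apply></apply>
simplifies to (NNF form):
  <apply><and/><ci>n</ci><ci>s</ci><ci>w</ci></apply>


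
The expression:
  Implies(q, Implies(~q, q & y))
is always true.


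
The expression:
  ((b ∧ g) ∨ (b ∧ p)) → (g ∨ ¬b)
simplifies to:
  g ∨ ¬b ∨ ¬p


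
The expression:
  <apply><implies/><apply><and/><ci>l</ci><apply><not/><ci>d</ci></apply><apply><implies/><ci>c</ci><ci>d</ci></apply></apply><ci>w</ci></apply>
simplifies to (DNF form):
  <apply><or/><ci>c</ci><ci>d</ci><ci>w</ci><apply><not/><ci>l</ci></apply></apply>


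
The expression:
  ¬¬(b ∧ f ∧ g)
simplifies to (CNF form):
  b ∧ f ∧ g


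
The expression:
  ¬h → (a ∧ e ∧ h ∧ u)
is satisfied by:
  {h: True}


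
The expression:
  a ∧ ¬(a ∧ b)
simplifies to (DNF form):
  a ∧ ¬b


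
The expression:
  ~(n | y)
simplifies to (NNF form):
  ~n & ~y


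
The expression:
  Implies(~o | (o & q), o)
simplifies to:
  o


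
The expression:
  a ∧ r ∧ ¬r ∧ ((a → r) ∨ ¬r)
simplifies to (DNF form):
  False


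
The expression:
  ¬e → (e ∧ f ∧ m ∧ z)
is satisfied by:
  {e: True}


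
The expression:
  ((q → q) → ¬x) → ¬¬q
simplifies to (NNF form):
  q ∨ x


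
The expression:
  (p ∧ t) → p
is always true.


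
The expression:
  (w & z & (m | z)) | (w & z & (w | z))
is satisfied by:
  {z: True, w: True}


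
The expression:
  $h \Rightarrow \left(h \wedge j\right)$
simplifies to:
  $j \vee \neg h$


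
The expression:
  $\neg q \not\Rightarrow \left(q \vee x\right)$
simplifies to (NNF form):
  $\neg q \wedge \neg x$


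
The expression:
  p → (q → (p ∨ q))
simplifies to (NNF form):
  True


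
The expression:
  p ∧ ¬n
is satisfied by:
  {p: True, n: False}


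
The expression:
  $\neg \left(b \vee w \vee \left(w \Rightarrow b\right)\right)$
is never true.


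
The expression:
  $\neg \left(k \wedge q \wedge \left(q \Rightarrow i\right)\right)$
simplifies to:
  $\neg i \vee \neg k \vee \neg q$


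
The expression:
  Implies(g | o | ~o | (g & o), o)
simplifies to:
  o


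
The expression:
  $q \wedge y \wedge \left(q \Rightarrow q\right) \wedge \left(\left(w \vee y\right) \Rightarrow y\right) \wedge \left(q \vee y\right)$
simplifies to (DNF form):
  $q \wedge y$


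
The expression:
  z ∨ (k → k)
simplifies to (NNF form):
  True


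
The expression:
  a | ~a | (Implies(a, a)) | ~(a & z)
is always true.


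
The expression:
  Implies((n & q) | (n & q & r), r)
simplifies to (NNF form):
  r | ~n | ~q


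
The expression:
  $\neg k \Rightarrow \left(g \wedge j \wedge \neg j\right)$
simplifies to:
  $k$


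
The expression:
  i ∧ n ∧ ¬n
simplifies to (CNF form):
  False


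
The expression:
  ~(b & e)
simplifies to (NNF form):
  ~b | ~e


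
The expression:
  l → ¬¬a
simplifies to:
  a ∨ ¬l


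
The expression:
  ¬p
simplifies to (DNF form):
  ¬p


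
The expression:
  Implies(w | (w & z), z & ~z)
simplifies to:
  ~w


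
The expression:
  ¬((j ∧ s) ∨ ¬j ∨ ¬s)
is never true.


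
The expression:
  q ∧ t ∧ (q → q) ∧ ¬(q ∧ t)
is never true.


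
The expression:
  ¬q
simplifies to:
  ¬q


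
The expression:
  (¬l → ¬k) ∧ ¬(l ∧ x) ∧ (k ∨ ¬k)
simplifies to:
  (l ∧ ¬x) ∨ (¬k ∧ ¬l)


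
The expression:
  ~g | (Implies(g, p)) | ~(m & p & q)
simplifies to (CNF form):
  True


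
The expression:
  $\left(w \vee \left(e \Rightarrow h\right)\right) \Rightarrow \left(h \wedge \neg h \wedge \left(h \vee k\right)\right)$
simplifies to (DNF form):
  $e \wedge \neg h \wedge \neg w$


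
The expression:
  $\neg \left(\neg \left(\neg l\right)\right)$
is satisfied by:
  {l: False}


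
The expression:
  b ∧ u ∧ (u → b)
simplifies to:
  b ∧ u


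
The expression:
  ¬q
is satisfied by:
  {q: False}


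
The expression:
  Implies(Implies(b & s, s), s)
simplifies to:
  s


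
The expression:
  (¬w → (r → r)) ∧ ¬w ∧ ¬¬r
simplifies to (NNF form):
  r ∧ ¬w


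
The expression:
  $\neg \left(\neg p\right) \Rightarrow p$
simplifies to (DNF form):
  $\text{True}$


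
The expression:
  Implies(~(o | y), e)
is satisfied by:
  {y: True, o: True, e: True}
  {y: True, o: True, e: False}
  {y: True, e: True, o: False}
  {y: True, e: False, o: False}
  {o: True, e: True, y: False}
  {o: True, e: False, y: False}
  {e: True, o: False, y: False}


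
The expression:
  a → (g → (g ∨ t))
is always true.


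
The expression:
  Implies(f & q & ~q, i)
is always true.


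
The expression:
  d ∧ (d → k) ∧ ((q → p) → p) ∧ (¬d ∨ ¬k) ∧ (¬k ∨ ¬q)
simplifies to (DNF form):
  False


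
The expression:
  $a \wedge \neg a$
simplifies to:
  $\text{False}$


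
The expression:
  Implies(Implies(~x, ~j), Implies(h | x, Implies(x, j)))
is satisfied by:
  {j: True, x: False}
  {x: False, j: False}
  {x: True, j: True}


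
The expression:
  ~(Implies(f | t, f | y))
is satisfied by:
  {t: True, y: False, f: False}


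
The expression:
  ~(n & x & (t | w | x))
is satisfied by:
  {x: False, n: False}
  {n: True, x: False}
  {x: True, n: False}


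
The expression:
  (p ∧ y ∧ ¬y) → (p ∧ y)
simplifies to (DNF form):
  True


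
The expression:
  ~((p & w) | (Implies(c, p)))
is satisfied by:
  {c: True, p: False}


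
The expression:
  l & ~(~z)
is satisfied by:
  {z: True, l: True}


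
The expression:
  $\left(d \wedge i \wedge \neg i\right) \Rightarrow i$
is always true.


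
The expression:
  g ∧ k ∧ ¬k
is never true.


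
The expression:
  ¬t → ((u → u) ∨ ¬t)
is always true.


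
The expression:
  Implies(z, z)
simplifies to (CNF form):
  True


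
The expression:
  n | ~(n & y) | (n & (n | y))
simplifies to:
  True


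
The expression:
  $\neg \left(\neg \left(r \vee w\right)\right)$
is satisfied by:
  {r: True, w: True}
  {r: True, w: False}
  {w: True, r: False}


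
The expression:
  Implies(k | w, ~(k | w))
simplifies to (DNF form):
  ~k & ~w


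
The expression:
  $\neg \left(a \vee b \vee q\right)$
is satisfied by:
  {q: False, b: False, a: False}


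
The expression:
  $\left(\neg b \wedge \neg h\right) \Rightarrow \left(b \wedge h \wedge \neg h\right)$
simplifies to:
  $b \vee h$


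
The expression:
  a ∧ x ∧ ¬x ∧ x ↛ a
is never true.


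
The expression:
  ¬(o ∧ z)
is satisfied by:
  {o: False, z: False}
  {z: True, o: False}
  {o: True, z: False}


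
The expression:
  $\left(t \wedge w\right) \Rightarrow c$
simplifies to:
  $c \vee \neg t \vee \neg w$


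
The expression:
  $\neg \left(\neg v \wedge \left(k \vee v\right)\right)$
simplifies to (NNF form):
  $v \vee \neg k$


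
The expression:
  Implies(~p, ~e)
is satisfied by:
  {p: True, e: False}
  {e: False, p: False}
  {e: True, p: True}


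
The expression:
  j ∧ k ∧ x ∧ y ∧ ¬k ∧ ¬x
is never true.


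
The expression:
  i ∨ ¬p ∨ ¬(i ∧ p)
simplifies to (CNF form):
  True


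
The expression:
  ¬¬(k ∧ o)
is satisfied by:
  {o: True, k: True}


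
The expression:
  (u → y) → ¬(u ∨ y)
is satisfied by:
  {y: False}


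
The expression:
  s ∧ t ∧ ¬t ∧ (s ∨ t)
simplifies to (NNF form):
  False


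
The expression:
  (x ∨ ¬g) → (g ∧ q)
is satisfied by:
  {q: True, g: True, x: False}
  {g: True, x: False, q: False}
  {x: True, q: True, g: True}


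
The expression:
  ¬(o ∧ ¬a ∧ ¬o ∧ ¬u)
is always true.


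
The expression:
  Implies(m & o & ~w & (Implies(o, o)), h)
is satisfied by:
  {h: True, w: True, m: False, o: False}
  {h: True, m: False, o: False, w: False}
  {w: True, m: False, o: False, h: False}
  {w: False, m: False, o: False, h: False}
  {h: True, o: True, w: True, m: False}
  {h: True, o: True, w: False, m: False}
  {o: True, w: True, h: False, m: False}
  {o: True, h: False, m: False, w: False}
  {w: True, h: True, m: True, o: False}
  {h: True, m: True, w: False, o: False}
  {w: True, m: True, h: False, o: False}
  {m: True, h: False, o: False, w: False}
  {h: True, o: True, m: True, w: True}
  {h: True, o: True, m: True, w: False}
  {o: True, m: True, w: True, h: False}


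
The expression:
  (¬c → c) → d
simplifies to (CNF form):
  d ∨ ¬c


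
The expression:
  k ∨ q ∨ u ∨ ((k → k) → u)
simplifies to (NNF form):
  k ∨ q ∨ u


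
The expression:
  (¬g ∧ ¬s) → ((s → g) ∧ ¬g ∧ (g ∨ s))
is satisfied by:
  {g: True, s: True}
  {g: True, s: False}
  {s: True, g: False}


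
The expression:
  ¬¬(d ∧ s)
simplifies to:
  d ∧ s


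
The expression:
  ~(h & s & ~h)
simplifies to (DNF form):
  True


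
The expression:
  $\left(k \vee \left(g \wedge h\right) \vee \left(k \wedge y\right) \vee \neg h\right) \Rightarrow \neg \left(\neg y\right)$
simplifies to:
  $y \vee \left(h \wedge \neg g \wedge \neg k\right)$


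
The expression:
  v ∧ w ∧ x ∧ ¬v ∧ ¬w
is never true.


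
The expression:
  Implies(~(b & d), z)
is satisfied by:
  {b: True, z: True, d: True}
  {b: True, z: True, d: False}
  {z: True, d: True, b: False}
  {z: True, d: False, b: False}
  {b: True, d: True, z: False}


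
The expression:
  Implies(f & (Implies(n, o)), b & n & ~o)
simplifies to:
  ~f | (n & ~o)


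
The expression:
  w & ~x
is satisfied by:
  {w: True, x: False}


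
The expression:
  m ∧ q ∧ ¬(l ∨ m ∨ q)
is never true.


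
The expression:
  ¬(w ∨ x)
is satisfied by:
  {x: False, w: False}


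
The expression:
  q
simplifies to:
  q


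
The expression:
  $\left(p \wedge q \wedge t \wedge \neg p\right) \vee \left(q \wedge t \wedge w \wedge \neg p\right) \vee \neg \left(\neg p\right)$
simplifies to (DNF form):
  $p \vee \left(q \wedge t \wedge w\right)$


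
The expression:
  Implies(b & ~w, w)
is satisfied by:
  {w: True, b: False}
  {b: False, w: False}
  {b: True, w: True}


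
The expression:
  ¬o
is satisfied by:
  {o: False}


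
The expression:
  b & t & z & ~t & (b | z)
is never true.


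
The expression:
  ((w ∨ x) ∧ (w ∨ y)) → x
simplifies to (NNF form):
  x ∨ ¬w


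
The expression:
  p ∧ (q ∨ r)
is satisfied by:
  {p: True, r: True, q: True}
  {p: True, r: True, q: False}
  {p: True, q: True, r: False}


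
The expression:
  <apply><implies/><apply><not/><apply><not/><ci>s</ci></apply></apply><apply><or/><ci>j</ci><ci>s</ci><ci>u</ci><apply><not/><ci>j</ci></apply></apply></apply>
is always true.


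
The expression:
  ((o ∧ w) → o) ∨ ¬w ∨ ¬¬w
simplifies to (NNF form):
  True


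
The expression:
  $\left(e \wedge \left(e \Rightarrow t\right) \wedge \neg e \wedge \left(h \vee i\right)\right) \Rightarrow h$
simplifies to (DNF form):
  $\text{True}$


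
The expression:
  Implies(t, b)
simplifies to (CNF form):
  b | ~t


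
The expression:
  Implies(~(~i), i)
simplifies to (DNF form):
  True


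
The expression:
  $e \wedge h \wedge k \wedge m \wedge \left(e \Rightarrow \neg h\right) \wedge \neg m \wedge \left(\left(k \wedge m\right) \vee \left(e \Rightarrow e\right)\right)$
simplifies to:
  $\text{False}$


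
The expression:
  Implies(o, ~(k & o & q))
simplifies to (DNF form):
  ~k | ~o | ~q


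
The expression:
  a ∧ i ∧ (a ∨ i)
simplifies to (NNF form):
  a ∧ i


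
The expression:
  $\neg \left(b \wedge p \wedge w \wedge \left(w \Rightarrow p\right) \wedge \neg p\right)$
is always true.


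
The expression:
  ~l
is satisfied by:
  {l: False}


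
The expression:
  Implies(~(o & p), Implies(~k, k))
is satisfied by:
  {k: True, o: True, p: True}
  {k: True, o: True, p: False}
  {k: True, p: True, o: False}
  {k: True, p: False, o: False}
  {o: True, p: True, k: False}


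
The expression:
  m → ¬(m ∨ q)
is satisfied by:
  {m: False}


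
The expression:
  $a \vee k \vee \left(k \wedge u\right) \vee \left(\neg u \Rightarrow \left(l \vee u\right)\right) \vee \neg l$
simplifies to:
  $\text{True}$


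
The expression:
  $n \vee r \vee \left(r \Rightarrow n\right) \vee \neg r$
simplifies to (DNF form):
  $\text{True}$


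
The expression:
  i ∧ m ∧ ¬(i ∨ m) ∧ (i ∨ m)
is never true.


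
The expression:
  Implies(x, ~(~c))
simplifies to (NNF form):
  c | ~x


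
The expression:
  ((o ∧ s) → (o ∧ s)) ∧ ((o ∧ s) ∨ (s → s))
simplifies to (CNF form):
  True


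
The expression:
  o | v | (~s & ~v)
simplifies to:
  o | v | ~s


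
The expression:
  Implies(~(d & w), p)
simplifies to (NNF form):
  p | (d & w)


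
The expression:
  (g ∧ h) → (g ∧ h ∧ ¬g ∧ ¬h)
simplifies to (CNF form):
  ¬g ∨ ¬h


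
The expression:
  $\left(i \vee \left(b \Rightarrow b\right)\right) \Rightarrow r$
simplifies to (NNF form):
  $r$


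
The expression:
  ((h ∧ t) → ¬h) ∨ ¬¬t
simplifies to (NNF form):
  True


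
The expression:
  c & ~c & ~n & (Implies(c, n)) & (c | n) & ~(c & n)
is never true.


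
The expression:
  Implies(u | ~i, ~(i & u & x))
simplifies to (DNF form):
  ~i | ~u | ~x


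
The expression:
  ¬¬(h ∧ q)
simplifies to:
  h ∧ q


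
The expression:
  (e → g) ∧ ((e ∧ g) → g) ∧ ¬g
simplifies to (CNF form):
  ¬e ∧ ¬g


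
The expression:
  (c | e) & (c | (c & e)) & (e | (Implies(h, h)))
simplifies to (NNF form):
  c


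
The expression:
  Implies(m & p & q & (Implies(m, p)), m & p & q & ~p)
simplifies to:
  ~m | ~p | ~q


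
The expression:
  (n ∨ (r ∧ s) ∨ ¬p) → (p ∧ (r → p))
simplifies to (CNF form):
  p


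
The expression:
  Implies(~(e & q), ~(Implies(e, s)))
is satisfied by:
  {e: True, q: True, s: False}
  {e: True, s: False, q: False}
  {e: True, q: True, s: True}


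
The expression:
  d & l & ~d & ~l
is never true.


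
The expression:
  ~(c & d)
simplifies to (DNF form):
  ~c | ~d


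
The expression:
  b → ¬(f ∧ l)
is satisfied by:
  {l: False, b: False, f: False}
  {f: True, l: False, b: False}
  {b: True, l: False, f: False}
  {f: True, b: True, l: False}
  {l: True, f: False, b: False}
  {f: True, l: True, b: False}
  {b: True, l: True, f: False}


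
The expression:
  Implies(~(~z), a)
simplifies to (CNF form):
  a | ~z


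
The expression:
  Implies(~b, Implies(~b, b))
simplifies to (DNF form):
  b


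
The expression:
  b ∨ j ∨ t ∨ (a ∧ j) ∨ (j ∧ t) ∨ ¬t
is always true.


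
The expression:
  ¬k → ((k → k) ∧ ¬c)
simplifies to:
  k ∨ ¬c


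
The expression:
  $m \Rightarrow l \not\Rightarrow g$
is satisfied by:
  {l: True, g: False, m: False}
  {g: False, m: False, l: False}
  {l: True, g: True, m: False}
  {g: True, l: False, m: False}
  {m: True, l: True, g: False}


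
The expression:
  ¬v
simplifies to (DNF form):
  ¬v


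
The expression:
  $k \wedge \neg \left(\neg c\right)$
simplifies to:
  $c \wedge k$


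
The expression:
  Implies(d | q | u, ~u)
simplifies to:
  ~u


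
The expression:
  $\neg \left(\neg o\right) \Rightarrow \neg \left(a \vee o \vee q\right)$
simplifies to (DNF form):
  $\neg o$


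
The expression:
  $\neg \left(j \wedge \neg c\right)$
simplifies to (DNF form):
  $c \vee \neg j$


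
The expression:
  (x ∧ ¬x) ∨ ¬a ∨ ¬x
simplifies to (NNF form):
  ¬a ∨ ¬x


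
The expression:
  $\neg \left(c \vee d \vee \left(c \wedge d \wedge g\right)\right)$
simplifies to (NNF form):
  $\neg c \wedge \neg d$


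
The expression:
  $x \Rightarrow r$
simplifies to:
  $r \vee \neg x$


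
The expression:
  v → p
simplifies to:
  p ∨ ¬v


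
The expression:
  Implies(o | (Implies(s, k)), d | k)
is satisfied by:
  {d: True, k: True, s: True, o: False}
  {d: True, k: True, s: False, o: False}
  {d: True, k: True, o: True, s: True}
  {d: True, k: True, o: True, s: False}
  {d: True, s: True, o: False, k: False}
  {d: True, s: False, o: False, k: False}
  {d: True, o: True, s: True, k: False}
  {d: True, o: True, s: False, k: False}
  {k: True, s: True, o: False, d: False}
  {k: True, s: False, o: False, d: False}
  {k: True, o: True, s: True, d: False}
  {k: True, o: True, s: False, d: False}
  {s: True, k: False, o: False, d: False}


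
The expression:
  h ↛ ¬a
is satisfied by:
  {a: True, h: True}


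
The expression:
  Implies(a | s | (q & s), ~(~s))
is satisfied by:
  {s: True, a: False}
  {a: False, s: False}
  {a: True, s: True}


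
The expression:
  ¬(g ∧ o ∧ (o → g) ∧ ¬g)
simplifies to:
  True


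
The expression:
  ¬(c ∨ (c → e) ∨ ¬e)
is never true.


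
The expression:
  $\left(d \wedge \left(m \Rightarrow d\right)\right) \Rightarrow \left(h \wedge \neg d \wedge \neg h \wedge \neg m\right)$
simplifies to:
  $\neg d$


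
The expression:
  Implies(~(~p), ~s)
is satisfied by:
  {s: False, p: False}
  {p: True, s: False}
  {s: True, p: False}


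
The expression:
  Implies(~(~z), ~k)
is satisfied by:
  {k: False, z: False}
  {z: True, k: False}
  {k: True, z: False}


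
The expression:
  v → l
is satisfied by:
  {l: True, v: False}
  {v: False, l: False}
  {v: True, l: True}


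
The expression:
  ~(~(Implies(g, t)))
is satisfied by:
  {t: True, g: False}
  {g: False, t: False}
  {g: True, t: True}


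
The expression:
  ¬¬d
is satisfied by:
  {d: True}


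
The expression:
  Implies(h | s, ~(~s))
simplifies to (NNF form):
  s | ~h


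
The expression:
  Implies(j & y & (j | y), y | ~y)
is always true.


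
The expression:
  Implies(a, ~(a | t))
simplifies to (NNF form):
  ~a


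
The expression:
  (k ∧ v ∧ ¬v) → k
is always true.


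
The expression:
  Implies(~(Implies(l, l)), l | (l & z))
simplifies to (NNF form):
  True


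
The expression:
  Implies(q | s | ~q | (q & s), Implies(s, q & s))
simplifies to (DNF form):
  q | ~s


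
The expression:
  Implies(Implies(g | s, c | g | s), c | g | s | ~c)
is always true.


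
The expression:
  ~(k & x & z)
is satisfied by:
  {k: False, z: False, x: False}
  {x: True, k: False, z: False}
  {z: True, k: False, x: False}
  {x: True, z: True, k: False}
  {k: True, x: False, z: False}
  {x: True, k: True, z: False}
  {z: True, k: True, x: False}


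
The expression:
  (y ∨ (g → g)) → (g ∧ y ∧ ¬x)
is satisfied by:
  {g: True, y: True, x: False}


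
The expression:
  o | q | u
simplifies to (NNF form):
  o | q | u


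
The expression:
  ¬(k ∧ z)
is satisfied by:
  {k: False, z: False}
  {z: True, k: False}
  {k: True, z: False}


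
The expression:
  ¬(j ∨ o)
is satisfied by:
  {o: False, j: False}


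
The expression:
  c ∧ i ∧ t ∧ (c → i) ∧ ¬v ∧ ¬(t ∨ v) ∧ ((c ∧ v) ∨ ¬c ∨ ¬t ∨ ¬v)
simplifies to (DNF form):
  False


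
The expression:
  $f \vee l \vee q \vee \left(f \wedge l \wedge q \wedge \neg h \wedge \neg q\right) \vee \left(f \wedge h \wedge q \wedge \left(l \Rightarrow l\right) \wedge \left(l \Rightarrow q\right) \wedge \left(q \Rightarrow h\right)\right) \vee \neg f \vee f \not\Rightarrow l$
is always true.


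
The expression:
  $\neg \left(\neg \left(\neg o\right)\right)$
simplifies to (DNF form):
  $\neg o$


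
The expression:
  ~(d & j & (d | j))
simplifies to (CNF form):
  ~d | ~j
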